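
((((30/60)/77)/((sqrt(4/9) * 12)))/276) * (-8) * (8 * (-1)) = 1/5313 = 0.00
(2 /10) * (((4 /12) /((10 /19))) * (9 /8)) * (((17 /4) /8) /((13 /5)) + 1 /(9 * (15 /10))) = 59413 /1497600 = 0.04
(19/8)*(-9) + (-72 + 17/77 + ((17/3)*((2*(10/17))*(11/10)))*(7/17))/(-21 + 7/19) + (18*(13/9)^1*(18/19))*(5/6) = 18163573/7312074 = 2.48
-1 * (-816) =816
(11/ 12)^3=0.77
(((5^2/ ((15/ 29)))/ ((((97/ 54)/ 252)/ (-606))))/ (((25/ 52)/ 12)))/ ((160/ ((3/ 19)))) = -101212.51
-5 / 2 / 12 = -5 / 24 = -0.21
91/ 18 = 5.06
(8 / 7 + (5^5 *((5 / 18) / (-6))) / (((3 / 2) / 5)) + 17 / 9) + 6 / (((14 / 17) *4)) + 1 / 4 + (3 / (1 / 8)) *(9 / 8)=-255235 / 567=-450.15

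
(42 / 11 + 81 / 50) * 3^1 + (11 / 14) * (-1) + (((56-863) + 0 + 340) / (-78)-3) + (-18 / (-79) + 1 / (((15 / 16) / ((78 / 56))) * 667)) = 148316296267 / 7911853950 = 18.75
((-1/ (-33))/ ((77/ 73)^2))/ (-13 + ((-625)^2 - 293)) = 5329/ 76368644583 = 0.00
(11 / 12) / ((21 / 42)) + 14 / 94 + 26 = 7891 / 282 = 27.98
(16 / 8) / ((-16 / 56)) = -7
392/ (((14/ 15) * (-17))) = -420/ 17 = -24.71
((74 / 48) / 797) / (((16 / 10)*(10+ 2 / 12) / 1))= 185 / 1555744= 0.00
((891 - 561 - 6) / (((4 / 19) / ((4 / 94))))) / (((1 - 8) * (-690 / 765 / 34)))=2668626 / 7567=352.67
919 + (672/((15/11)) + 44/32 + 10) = 56927/40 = 1423.18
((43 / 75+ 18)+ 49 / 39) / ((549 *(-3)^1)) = -19334 / 1605825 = -0.01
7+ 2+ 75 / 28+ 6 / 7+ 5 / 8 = 737 / 56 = 13.16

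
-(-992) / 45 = 992 / 45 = 22.04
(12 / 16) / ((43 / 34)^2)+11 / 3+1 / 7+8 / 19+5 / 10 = 7671841 / 1475502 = 5.20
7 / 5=1.40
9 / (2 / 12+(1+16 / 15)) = 270 / 67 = 4.03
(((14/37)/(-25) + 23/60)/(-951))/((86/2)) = -4087/453912300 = -0.00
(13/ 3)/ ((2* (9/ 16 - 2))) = -104/ 69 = -1.51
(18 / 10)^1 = 9 / 5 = 1.80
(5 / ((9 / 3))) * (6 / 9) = 1.11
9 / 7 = 1.29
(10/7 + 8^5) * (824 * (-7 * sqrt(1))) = -189014064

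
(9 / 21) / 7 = 0.06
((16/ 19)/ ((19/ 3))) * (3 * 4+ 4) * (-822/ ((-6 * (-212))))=-1.37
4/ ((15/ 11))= 2.93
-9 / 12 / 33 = -1 / 44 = -0.02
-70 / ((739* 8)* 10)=-7 / 5912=-0.00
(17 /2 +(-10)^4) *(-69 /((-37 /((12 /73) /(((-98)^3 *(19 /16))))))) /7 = -447948 /1142254141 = -0.00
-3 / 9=-1 / 3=-0.33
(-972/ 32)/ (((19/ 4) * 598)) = -243/ 22724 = -0.01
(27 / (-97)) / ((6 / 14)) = -0.65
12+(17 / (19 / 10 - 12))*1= 1042 / 101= 10.32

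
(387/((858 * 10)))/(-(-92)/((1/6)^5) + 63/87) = 1247/19778224180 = 0.00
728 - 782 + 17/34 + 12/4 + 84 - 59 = -51/2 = -25.50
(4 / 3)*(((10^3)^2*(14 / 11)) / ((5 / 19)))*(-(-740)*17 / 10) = 267702400000 / 33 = 8112193939.39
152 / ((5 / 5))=152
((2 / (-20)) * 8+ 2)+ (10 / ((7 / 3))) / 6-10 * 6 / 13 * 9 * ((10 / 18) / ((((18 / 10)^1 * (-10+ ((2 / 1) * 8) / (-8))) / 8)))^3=550385111 / 241805655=2.28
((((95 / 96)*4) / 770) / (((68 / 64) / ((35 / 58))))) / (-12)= -95 / 390456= -0.00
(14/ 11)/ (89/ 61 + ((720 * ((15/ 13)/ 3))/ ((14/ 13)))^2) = 41846/ 2174087971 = 0.00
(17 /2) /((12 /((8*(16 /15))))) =272 /45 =6.04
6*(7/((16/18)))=47.25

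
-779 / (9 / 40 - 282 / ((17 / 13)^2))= 9005240 / 1903719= 4.73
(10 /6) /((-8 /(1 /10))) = -1 /48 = -0.02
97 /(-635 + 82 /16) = -776 /5039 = -0.15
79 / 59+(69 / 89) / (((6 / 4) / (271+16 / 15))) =11181299 / 78765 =141.96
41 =41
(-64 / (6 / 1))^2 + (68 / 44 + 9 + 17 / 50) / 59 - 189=-21914767 / 292050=-75.04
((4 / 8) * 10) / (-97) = -5 / 97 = -0.05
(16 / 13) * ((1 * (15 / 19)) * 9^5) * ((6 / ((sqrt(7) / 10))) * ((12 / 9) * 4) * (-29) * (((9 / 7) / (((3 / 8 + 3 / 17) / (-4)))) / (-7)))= -8585229533184 * sqrt(7) / 84721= -268108052.23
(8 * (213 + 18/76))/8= 8103/38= 213.24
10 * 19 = 190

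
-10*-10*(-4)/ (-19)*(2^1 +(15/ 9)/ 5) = 2800/ 57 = 49.12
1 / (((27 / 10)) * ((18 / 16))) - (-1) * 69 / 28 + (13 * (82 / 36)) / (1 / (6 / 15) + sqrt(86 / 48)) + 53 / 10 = 15.81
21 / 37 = 0.57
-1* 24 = -24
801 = 801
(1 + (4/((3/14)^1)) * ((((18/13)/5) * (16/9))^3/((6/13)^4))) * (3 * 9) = 1521319/1125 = 1352.28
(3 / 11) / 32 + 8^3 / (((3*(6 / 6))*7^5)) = 0.02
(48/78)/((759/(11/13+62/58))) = 5776/3719859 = 0.00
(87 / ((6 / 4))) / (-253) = -58 / 253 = -0.23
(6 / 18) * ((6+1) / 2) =7 / 6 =1.17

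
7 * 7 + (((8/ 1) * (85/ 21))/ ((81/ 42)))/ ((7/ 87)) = 48701/ 189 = 257.68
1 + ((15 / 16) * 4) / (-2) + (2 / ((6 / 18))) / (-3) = -23 / 8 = -2.88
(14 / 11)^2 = 196 / 121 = 1.62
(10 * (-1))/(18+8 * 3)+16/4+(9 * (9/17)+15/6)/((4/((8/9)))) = 5758/1071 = 5.38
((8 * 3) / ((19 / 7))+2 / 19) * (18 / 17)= 180 / 19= 9.47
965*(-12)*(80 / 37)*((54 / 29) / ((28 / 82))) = -1025524800 / 7511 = -136536.39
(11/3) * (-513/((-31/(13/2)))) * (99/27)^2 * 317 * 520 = 27096151940/31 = 874069417.42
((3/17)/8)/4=0.01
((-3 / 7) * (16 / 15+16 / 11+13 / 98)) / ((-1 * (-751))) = -42913 / 28335230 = -0.00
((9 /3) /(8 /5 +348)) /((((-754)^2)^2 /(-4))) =-15 /141242963265872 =-0.00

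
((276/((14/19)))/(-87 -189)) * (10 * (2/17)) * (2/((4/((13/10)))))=-247/238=-1.04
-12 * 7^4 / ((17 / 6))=-172872 / 17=-10168.94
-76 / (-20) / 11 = 19 / 55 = 0.35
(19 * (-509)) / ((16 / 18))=-87039 / 8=-10879.88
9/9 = 1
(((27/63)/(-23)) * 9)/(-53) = 27/8533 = 0.00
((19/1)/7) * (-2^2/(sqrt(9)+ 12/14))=-76/27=-2.81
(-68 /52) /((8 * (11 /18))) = -153 /572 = -0.27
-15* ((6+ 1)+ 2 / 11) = -1185 / 11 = -107.73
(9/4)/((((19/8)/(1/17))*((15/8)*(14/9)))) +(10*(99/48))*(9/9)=20.64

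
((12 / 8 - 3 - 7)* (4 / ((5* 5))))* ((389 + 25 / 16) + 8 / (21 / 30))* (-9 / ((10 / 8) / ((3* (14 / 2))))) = 20665557 / 250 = 82662.23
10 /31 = 0.32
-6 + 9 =3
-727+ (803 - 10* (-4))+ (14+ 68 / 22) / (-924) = 294709 / 2541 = 115.98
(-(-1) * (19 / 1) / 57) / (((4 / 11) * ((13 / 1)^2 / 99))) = 363 / 676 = 0.54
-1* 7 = -7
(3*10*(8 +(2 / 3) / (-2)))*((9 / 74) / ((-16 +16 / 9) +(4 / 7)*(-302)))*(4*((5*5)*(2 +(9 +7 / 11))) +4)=-209373255 / 1197394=-174.86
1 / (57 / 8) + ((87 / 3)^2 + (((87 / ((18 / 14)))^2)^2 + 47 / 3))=32266770565 / 1539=20966062.75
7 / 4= 1.75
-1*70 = -70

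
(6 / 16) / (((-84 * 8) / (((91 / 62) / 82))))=-13 / 1301504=-0.00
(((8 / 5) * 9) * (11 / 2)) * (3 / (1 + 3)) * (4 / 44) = 27 / 5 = 5.40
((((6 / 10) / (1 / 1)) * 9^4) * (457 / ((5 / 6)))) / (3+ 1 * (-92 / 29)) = -1565152794 / 125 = -12521222.35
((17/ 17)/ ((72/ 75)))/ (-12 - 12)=-25/ 576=-0.04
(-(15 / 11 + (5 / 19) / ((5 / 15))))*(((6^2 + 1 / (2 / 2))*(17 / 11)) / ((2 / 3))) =-424575 / 2299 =-184.68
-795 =-795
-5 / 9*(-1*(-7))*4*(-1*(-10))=-1400 / 9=-155.56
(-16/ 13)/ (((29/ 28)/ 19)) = -8512/ 377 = -22.58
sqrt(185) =13.60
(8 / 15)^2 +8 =1864 / 225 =8.28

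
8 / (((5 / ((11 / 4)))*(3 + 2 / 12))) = 132 / 95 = 1.39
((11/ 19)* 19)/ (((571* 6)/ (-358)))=-1.15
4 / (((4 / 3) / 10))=30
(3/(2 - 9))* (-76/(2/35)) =570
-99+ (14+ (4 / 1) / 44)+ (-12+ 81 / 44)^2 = 35425 / 1936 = 18.30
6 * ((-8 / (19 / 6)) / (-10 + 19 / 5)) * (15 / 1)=21600 / 589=36.67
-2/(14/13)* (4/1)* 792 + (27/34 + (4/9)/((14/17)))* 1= -1799921/306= -5882.09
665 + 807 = 1472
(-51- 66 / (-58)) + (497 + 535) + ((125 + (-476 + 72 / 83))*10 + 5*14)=-5895194 / 2407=-2449.19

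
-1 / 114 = -0.01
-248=-248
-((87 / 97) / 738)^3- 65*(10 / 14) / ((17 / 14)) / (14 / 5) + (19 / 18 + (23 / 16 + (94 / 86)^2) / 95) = -7141168052494363121191 / 568012636636730575920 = -12.57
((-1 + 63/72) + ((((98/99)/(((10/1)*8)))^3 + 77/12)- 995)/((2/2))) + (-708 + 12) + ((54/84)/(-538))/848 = -10440864782877126449/6197431673664000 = -1684.71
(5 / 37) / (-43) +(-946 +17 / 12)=-18034045 / 19092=-944.59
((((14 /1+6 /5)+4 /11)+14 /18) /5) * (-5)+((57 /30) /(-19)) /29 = -469261 /28710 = -16.34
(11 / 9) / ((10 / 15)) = 11 / 6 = 1.83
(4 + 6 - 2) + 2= 10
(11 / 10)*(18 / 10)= 99 / 50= 1.98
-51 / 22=-2.32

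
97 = 97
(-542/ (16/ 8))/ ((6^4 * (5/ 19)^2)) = -97831/ 32400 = -3.02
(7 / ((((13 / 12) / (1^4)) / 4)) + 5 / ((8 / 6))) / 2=1539 / 104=14.80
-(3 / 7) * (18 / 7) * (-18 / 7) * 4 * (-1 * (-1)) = 3888 / 343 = 11.34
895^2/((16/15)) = 750960.94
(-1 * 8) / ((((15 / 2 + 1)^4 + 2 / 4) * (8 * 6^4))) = -1 / 6765849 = -0.00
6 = 6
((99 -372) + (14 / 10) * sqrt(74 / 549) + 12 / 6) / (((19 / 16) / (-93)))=403248 / 19 -3472 * sqrt(4514) / 5795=21183.33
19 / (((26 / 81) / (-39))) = -4617 / 2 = -2308.50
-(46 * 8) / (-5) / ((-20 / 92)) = -8464 / 25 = -338.56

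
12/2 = 6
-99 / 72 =-11 / 8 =-1.38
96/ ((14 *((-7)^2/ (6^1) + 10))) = 288/ 763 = 0.38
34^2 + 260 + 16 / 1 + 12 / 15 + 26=7294 / 5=1458.80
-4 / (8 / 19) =-19 / 2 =-9.50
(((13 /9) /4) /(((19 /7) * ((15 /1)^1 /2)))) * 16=728 /2565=0.28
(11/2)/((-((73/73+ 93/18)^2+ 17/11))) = -2178/15671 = -0.14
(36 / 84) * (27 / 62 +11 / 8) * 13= 10.09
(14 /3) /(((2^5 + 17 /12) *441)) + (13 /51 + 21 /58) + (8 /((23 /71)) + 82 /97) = 1453687089479 /55572688458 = 26.16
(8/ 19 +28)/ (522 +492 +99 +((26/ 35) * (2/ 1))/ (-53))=1001700/ 39226697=0.03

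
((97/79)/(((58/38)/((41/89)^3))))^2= 16134436820088409/2608496259222472441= 0.01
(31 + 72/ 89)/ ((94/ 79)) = 223649/ 8366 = 26.73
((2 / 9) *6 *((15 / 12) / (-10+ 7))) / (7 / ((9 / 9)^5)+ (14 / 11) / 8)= -0.08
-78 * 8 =-624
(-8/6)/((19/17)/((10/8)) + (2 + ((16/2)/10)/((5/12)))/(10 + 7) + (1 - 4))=1700/2391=0.71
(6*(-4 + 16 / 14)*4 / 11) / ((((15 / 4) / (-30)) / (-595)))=-326400 / 11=-29672.73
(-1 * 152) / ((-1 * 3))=152 / 3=50.67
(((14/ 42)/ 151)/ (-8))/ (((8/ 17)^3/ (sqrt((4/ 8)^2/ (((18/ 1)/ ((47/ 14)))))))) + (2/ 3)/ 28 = 1/ 42 - 4913*sqrt(329)/ 155860992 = 0.02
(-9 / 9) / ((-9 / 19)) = 19 / 9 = 2.11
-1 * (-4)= 4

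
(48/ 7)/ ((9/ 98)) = 224/ 3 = 74.67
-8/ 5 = -1.60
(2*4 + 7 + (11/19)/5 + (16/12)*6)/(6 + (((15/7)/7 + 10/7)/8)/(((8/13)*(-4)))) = 27546624/7045105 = 3.91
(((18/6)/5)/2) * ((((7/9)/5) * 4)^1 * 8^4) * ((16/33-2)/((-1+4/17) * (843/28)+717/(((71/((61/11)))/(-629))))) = 3875995648/117932325543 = 0.03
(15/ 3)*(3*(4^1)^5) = 15360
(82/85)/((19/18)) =1476/1615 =0.91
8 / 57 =0.14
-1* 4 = -4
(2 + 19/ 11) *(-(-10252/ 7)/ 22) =248.13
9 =9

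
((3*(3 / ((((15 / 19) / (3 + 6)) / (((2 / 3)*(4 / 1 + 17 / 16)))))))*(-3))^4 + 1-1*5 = 2981326469512732481 / 2560000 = 1164580652153.41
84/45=28/15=1.87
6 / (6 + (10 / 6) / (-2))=36 / 31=1.16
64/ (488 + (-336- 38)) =32/ 57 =0.56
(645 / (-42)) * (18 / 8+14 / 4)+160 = 4015 / 56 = 71.70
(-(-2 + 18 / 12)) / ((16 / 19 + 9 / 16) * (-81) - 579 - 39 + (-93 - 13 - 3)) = -152 / 255595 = -0.00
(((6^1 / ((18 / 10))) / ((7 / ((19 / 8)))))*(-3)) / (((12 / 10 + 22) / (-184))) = 10925 / 406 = 26.91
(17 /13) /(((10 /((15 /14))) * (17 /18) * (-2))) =-27 /364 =-0.07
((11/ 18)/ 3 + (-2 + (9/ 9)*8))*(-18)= -335/ 3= -111.67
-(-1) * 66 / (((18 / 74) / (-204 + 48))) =-42328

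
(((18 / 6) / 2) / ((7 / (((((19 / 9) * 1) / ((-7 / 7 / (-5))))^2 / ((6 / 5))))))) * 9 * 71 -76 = 3184723 / 252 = 12637.79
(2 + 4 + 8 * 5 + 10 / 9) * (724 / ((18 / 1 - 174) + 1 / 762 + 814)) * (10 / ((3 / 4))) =3118876160 / 4512573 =691.15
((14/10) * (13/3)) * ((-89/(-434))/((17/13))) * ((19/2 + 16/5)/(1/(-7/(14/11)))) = -21012277/316200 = -66.45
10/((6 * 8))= 5/24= 0.21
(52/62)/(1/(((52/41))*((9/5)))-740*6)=-0.00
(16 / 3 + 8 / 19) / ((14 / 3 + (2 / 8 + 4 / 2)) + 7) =1312 / 3173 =0.41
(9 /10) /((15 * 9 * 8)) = 1 /1200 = 0.00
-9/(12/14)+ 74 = 127/2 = 63.50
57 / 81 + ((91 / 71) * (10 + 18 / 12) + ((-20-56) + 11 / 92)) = -10658963 / 176364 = -60.44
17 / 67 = 0.25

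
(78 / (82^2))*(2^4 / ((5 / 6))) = 1872 / 8405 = 0.22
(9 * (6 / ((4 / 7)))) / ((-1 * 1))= -189 / 2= -94.50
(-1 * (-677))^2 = 458329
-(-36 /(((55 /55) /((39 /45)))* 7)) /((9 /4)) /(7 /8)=1664 /735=2.26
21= 21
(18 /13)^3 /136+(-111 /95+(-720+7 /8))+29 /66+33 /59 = -39751507252709 /55266062280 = -719.28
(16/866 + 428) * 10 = 1853320/433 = 4280.18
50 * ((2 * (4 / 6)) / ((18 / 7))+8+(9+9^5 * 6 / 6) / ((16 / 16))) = 79739800 / 27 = 2953325.93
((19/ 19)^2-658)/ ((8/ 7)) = -4599/ 8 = -574.88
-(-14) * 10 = 140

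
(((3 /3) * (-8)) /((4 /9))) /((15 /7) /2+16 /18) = -2268 /247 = -9.18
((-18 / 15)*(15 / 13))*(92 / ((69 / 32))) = -768 / 13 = -59.08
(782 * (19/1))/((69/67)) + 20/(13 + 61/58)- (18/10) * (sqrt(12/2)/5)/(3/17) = 7055662/489- 51 * sqrt(6)/25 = 14423.76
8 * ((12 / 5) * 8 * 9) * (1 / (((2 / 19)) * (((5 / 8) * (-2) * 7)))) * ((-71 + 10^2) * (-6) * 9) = 411319296 / 175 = 2350395.98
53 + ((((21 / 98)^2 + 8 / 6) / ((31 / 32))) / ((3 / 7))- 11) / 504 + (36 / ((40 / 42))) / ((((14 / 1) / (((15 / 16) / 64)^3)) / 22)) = 6999954446418373 / 132112120283136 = 52.98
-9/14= -0.64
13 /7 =1.86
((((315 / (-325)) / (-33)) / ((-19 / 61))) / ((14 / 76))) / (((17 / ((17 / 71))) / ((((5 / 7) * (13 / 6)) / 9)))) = -61 / 49203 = -0.00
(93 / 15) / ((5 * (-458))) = -31 / 11450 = -0.00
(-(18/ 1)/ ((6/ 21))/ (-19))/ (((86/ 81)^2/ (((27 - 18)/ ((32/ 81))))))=67.01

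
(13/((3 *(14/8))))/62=26/651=0.04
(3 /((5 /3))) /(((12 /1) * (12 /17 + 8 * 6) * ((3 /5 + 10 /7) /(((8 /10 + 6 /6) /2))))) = 357 /261280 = 0.00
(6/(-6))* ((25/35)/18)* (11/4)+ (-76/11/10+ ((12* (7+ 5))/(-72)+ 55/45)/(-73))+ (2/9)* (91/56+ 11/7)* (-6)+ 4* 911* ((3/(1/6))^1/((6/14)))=309691589299/2023560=153042.95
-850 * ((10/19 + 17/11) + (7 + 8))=-3032800/209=-14511.00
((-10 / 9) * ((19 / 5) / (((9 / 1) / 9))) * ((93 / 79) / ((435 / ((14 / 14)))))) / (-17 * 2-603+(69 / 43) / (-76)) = 3849704 / 214621624575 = 0.00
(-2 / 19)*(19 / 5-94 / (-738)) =-14492 / 35055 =-0.41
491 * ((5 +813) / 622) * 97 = 19479443 / 311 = 62634.86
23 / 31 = 0.74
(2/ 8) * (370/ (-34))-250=-17185/ 68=-252.72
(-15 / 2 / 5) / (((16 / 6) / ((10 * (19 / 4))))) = -855 / 32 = -26.72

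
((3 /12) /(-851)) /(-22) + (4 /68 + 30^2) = 1145861305 /1273096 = 900.06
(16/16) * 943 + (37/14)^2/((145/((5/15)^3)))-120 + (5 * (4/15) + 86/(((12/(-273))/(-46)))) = 69692377969/767340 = 90823.34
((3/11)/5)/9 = 1/165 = 0.01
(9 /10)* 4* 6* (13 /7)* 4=5616 /35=160.46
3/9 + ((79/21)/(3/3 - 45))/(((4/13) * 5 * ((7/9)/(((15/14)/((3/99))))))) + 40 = 1244909/32928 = 37.81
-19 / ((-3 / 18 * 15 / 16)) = 608 / 5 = 121.60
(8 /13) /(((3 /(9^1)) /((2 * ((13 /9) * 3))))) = 16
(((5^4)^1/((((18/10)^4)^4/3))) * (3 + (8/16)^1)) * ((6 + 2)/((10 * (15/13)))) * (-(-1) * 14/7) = 1388549804687500/1853020188851841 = 0.75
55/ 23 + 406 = 9393/ 23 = 408.39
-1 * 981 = -981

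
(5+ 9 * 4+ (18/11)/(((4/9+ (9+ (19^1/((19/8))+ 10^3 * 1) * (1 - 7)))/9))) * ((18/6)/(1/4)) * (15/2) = 2205813510/597817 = 3689.78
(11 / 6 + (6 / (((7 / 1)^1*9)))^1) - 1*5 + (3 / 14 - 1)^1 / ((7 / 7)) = -27 / 7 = -3.86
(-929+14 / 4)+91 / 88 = -81353 / 88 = -924.47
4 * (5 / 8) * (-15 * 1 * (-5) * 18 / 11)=3375 / 11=306.82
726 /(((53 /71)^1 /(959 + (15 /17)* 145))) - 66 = 952407522 /901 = 1057056.07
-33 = -33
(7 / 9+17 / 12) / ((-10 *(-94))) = 79 / 33840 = 0.00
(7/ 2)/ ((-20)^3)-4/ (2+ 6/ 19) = -304077/ 176000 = -1.73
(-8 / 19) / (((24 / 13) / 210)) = -47.89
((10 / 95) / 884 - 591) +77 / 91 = -4956111 / 8398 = -590.15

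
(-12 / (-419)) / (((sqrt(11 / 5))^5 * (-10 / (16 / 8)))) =-60 * sqrt(55) / 557689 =-0.00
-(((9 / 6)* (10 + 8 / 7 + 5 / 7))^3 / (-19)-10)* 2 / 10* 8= 15959609 / 32585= 489.78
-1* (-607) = 607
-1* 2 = -2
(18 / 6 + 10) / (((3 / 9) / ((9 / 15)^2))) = 351 / 25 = 14.04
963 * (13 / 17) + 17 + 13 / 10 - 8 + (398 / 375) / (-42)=199925309 / 267750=746.69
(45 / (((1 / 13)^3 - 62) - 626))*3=-19773 / 100769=-0.20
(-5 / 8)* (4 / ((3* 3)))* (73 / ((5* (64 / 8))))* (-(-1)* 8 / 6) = -73 / 108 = -0.68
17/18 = 0.94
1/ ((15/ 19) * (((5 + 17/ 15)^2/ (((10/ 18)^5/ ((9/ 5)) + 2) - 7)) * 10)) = -12547505/ 749686104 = -0.02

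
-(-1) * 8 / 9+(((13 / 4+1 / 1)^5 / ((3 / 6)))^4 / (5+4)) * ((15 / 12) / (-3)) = -20321157033231265542241349 / 7421703487488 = -2738071800832.52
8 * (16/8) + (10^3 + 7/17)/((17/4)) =72652/289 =251.39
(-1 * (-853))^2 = 727609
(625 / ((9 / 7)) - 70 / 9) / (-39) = -1435 / 117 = -12.26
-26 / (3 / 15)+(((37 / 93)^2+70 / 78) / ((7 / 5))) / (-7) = -130.11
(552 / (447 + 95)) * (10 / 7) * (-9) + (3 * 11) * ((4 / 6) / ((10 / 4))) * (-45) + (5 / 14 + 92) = -1201701 / 3794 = -316.74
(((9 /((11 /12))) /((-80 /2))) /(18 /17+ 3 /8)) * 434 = -265608 /3575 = -74.30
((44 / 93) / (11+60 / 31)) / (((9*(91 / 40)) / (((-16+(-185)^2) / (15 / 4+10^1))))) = 23168 / 5213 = 4.44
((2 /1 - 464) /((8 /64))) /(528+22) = -168 /25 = -6.72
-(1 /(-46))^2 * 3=-3 /2116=-0.00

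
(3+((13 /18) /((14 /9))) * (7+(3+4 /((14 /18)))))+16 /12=3341 /294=11.36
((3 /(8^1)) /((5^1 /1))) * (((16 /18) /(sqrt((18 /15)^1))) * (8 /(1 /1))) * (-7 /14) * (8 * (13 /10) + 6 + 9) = -254 * sqrt(30) /225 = -6.18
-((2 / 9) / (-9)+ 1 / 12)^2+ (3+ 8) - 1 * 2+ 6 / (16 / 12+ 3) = 10.38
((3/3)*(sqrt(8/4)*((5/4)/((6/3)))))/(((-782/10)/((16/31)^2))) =-800*sqrt(2)/375751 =-0.00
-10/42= -5/21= -0.24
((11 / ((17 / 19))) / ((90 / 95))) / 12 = 3971 / 3672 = 1.08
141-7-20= 114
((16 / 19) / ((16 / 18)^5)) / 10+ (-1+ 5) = 1615529 / 389120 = 4.15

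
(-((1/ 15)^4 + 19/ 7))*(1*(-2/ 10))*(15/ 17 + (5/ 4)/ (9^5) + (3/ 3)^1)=1.02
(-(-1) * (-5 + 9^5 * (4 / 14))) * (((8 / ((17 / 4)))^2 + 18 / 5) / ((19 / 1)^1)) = 1218646286 / 192185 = 6341.01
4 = 4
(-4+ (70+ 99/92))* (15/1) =92565/92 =1006.14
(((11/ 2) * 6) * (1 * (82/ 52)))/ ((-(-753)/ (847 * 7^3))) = 131024971/ 6526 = 20077.38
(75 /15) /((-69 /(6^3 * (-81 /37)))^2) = 170061120 /724201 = 234.83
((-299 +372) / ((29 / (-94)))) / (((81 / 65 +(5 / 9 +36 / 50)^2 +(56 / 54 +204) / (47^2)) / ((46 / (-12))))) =305.81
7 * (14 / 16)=49 / 8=6.12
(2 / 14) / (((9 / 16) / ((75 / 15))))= 80 / 63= 1.27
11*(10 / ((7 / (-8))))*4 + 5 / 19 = -66845 / 133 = -502.59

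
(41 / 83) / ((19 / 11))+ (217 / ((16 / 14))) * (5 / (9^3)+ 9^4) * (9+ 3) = 5728718733074 / 383211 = 14949254.41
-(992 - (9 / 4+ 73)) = -3667 / 4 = -916.75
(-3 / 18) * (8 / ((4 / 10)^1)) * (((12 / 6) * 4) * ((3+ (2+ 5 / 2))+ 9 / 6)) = -240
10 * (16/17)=160/17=9.41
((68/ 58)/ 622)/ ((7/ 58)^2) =1972/ 15239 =0.13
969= 969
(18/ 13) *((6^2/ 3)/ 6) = 36/ 13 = 2.77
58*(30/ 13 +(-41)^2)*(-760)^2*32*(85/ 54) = 997013288704000/ 351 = 2840493700011.40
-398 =-398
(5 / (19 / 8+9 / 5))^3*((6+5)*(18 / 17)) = 1584000000 / 79176871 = 20.01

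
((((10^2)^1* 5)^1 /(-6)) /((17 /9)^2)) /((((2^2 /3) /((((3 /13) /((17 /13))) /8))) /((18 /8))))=-273375 /314432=-0.87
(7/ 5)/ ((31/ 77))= 539/ 155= 3.48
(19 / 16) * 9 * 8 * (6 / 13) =513 / 13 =39.46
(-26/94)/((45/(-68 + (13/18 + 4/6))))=15587/38070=0.41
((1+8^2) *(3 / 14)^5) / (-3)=-5265 / 537824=-0.01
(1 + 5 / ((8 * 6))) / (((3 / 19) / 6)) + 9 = 1223 / 24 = 50.96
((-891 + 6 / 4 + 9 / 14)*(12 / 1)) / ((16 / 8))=-37332 / 7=-5333.14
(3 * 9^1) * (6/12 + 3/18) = 18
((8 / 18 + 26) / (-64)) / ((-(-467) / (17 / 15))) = -2023 / 2017440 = -0.00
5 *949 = 4745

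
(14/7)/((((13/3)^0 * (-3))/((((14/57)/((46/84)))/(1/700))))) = -274400/1311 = -209.31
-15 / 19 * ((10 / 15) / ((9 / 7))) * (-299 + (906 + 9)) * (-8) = 344960 / 171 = 2017.31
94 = 94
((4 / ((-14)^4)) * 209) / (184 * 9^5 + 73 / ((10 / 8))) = 0.00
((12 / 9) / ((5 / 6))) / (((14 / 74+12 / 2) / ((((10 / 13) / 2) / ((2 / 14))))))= 2072 / 2977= 0.70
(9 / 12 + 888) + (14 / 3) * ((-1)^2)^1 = 10721 / 12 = 893.42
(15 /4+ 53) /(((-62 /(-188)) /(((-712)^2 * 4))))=10817171072 /31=348941002.32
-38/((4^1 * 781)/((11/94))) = -19/13348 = -0.00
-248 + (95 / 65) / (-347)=-1118747 / 4511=-248.00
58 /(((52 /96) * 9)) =464 /39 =11.90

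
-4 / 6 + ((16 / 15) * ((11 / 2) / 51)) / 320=-20389 / 30600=-0.67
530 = 530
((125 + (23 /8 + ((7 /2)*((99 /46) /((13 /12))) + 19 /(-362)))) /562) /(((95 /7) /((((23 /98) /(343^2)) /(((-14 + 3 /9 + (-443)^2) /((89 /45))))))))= 21197041 /59663915037900438720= 0.00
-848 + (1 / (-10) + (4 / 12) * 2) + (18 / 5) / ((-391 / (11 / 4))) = -994069 / 1173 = -847.46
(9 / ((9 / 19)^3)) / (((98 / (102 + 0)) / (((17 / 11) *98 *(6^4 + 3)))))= 1716629366 / 99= 17339690.57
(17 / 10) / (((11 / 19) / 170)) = 5491 / 11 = 499.18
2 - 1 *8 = -6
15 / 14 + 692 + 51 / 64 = 693.87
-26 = -26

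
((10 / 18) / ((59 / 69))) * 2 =230 / 177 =1.30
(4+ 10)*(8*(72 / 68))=2016 / 17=118.59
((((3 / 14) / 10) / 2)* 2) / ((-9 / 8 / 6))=-4 / 35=-0.11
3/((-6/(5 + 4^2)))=-21/2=-10.50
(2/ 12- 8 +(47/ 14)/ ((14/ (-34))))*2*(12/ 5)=-3760/ 49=-76.73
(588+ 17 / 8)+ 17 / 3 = 14299 / 24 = 595.79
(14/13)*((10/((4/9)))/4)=315/52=6.06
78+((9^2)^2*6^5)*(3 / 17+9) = 7958861742 / 17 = 468168337.76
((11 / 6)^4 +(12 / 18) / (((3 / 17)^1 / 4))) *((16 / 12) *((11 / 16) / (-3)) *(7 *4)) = -2635325 / 11664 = -225.94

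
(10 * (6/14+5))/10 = 38/7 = 5.43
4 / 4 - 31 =-30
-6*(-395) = 2370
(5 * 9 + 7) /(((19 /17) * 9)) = 884 /171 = 5.17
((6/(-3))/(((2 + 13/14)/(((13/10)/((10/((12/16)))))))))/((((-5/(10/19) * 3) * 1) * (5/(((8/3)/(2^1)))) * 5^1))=182/1460625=0.00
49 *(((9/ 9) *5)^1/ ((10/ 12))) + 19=313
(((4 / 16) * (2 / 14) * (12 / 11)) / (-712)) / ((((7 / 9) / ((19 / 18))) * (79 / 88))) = -57 / 689038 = -0.00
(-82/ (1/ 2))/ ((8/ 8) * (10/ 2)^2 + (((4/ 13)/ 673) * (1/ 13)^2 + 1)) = -121243642/ 19221555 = -6.31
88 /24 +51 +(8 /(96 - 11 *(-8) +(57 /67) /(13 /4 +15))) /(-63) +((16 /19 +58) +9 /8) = 247035640655 /2155011768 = 114.63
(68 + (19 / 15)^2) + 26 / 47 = 741917 / 10575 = 70.16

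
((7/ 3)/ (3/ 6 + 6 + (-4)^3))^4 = 38416/ 14166950625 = 0.00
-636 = -636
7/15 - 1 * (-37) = 562/15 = 37.47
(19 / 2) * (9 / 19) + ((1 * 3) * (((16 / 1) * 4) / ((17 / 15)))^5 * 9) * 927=40815926496473578713 / 2839714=14373252551656.11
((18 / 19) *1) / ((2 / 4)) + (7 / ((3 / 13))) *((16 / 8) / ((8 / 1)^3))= 29377 / 14592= 2.01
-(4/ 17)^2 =-16/ 289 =-0.06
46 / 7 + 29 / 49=351 / 49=7.16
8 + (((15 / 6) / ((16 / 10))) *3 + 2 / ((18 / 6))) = 13.35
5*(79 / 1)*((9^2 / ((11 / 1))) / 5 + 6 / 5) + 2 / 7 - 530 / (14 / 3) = 72568 / 77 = 942.44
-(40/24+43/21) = -26/7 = -3.71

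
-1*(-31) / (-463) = -31 / 463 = -0.07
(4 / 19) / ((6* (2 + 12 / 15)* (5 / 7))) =1 / 57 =0.02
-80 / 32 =-5 / 2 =-2.50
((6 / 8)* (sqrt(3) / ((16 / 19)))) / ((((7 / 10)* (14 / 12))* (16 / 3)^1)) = 2565* sqrt(3) / 12544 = 0.35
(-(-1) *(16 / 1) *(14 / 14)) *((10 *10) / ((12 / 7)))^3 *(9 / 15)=17150000 / 9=1905555.56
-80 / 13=-6.15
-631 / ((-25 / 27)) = 17037 / 25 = 681.48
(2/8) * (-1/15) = -1/60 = -0.02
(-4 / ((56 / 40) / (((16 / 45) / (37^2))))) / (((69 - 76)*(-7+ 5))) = -0.00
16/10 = 8/5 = 1.60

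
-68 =-68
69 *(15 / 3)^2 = 1725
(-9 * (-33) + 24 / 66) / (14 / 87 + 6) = 284577 / 5896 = 48.27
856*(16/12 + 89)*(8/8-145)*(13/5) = -144753024/5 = -28950604.80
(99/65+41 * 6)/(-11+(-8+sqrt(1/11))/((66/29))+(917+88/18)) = 96855651288/355054864031 - 277149114 * sqrt(11)/23078566162015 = 0.27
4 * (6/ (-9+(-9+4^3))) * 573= 6876/ 23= 298.96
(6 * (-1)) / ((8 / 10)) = -15 / 2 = -7.50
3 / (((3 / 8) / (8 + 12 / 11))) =72.73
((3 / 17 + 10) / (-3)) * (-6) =346 / 17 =20.35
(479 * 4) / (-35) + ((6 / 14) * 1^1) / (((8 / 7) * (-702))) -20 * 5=-10138787 / 65520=-154.74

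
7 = 7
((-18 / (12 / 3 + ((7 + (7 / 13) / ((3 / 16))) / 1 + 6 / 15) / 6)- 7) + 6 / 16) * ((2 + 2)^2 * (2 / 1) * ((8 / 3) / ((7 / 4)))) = -66902912 / 140343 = -476.71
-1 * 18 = -18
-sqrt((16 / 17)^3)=-64 * sqrt(17) / 289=-0.91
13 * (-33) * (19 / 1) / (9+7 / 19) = -154869 / 178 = -870.05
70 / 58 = 35 / 29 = 1.21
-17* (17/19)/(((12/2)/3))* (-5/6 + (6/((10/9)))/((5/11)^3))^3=-2773040753376879697/2003906250000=-1383817.61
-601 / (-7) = 601 / 7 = 85.86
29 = 29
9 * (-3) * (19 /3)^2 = -1083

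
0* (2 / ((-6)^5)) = 0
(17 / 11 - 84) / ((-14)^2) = -0.42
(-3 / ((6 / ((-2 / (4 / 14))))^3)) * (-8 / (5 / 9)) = -343 / 5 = -68.60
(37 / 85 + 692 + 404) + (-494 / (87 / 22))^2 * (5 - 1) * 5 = 201498228893 / 643365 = 313194.27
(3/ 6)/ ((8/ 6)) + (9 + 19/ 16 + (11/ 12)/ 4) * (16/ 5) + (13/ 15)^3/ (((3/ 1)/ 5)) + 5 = 644651/ 16200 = 39.79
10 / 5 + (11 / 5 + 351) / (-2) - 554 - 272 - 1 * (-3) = -4988 / 5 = -997.60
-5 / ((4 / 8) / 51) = -510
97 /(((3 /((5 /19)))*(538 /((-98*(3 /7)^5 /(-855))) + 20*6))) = 873 /33320699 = 0.00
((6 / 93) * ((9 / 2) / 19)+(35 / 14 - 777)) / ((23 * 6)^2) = -0.04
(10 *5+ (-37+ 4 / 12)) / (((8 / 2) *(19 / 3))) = 10 / 19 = 0.53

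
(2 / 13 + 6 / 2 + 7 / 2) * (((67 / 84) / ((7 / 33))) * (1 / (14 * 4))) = 127501 / 285376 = 0.45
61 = 61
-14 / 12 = -7 / 6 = -1.17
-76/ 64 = -19/ 16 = -1.19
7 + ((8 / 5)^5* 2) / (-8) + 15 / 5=23058 / 3125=7.38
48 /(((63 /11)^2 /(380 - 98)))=181984 /441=412.66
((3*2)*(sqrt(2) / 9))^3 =0.84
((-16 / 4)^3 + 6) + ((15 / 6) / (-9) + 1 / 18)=-524 / 9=-58.22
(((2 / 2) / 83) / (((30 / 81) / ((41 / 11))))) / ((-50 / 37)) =-0.09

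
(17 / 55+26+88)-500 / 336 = 521233 / 4620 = 112.82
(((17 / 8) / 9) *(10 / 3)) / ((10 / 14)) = 1.10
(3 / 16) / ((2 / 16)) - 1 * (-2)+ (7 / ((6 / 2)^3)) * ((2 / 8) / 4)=3.52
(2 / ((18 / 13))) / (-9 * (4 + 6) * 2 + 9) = -13 / 1539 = -0.01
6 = 6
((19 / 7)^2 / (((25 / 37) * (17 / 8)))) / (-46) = -0.11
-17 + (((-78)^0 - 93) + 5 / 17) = -1848 / 17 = -108.71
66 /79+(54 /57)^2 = 49422 /28519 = 1.73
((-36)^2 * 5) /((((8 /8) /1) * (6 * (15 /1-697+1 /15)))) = -16200 /10229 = -1.58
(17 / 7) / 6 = 17 / 42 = 0.40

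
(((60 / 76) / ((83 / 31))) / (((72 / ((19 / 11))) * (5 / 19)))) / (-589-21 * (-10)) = -589 / 8304648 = -0.00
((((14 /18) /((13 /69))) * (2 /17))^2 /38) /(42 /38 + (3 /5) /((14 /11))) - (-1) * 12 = 12.00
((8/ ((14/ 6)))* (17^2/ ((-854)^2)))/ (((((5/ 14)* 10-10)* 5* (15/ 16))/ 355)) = -656608/ 41024025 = -0.02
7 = 7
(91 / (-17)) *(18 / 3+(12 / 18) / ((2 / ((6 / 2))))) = -637 / 17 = -37.47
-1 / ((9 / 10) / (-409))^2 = -16728100 / 81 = -206519.75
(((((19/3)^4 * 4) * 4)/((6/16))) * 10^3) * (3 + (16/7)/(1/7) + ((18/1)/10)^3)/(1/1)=414224777216/243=1704628712.82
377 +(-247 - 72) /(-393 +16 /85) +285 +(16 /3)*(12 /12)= 66926123 /100167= 668.15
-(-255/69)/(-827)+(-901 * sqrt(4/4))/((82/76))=-651244483/779861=-835.08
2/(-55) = -2/55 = -0.04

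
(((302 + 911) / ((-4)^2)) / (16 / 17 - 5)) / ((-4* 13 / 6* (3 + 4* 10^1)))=20621 / 411424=0.05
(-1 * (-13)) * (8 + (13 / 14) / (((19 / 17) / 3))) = 36283 / 266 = 136.40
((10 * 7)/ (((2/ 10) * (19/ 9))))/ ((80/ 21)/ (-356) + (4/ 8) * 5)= 2354940/ 35359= 66.60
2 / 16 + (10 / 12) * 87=581 / 8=72.62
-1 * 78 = -78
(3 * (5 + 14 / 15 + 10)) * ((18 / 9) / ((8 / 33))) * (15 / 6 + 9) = 181401 / 40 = 4535.02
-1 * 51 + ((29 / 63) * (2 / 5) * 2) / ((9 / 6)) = -47963 / 945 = -50.75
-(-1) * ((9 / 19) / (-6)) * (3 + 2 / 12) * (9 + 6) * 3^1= -45 / 4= -11.25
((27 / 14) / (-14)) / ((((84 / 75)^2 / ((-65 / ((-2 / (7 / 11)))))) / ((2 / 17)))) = -1096875 / 4105024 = -0.27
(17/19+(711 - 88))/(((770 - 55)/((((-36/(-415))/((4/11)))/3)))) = 35562/512525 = 0.07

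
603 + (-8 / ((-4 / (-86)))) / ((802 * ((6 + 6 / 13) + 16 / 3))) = 55613013 / 92230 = 602.98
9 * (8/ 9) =8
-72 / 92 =-18 / 23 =-0.78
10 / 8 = 5 / 4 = 1.25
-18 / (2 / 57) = -513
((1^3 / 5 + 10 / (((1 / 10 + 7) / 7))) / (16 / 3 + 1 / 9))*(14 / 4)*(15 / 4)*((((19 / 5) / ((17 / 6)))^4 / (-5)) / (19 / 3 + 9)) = -1.02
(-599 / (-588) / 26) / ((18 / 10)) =2995 / 137592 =0.02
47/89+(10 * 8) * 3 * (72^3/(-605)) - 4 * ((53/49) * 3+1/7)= -78138129297/527681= -148078.35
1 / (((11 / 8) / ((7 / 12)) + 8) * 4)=7 / 290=0.02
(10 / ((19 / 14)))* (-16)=-2240 / 19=-117.89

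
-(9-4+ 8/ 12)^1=-17/ 3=-5.67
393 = 393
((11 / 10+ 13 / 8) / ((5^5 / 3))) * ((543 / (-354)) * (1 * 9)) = -532683 / 14750000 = -0.04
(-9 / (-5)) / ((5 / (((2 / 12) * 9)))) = 27 / 50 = 0.54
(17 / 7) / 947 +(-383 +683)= 1988717 / 6629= 300.00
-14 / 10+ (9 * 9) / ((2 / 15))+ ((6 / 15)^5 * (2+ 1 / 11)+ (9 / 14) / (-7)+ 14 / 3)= 3085924442 / 5053125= 610.70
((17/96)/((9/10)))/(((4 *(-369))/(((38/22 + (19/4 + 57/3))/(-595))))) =1121/196390656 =0.00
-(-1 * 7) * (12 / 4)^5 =1701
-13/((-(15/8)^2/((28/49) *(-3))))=-3328/525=-6.34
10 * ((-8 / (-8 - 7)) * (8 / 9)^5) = 524288 / 177147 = 2.96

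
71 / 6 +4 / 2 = 83 / 6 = 13.83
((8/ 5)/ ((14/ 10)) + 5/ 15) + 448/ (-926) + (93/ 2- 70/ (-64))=15116897/ 311136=48.59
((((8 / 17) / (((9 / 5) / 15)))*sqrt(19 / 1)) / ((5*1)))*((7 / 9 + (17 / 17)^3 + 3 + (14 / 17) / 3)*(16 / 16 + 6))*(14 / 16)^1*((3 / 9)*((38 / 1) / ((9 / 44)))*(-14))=-4433124080*sqrt(19) / 210681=-91719.42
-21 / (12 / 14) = -49 / 2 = -24.50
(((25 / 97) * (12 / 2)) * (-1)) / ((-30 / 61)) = 305 / 97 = 3.14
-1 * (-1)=1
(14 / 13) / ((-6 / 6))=-14 / 13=-1.08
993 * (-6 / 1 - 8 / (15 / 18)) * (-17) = 1316718 / 5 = 263343.60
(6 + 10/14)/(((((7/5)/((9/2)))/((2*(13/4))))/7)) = 27495/28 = 981.96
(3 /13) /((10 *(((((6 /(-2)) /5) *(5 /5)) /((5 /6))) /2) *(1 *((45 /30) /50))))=-2.14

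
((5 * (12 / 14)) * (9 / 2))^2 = 18225 / 49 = 371.94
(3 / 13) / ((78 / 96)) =48 / 169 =0.28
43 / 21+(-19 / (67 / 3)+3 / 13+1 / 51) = 150006 / 103649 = 1.45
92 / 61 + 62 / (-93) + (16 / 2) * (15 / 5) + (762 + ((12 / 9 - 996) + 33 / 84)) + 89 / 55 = -58002529 / 281820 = -205.81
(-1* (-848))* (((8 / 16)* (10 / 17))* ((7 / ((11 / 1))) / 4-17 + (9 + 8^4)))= 1019634.97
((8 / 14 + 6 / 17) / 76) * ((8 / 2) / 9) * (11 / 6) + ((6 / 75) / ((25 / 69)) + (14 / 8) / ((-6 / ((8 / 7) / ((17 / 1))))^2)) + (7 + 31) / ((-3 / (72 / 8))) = -73793391863 / 648624375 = -113.77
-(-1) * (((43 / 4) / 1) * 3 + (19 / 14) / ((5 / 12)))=4971 / 140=35.51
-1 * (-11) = 11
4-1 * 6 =-2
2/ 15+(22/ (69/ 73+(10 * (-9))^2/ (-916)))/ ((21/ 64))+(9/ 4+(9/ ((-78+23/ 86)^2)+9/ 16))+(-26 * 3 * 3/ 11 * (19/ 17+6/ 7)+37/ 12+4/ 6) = -289959476755781993/ 6619856370850800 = -43.80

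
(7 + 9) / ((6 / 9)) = 24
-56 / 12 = -14 / 3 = -4.67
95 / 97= 0.98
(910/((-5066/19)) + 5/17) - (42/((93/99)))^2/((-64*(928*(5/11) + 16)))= -81660038359/26795816704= -3.05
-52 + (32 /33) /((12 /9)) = -564 /11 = -51.27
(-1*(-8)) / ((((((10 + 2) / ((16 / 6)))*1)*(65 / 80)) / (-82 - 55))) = -35072 / 117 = -299.76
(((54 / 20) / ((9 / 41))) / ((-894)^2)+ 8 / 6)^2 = 1402014660489 / 788615041600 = 1.78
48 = 48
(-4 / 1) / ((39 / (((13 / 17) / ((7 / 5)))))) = -20 / 357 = -0.06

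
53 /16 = 3.31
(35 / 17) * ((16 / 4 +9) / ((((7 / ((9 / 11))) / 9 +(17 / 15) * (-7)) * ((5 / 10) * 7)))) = -26325 / 24038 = -1.10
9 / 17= 0.53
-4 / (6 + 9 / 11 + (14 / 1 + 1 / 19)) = -418 / 2181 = -0.19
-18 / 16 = -9 / 8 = -1.12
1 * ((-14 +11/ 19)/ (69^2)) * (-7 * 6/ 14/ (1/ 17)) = 1445/ 10051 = 0.14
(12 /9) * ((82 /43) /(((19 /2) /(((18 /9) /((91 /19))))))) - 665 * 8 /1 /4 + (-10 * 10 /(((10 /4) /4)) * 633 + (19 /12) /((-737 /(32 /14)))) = -887744163770 /8651643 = -102609.89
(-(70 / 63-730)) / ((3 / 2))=13120 / 27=485.93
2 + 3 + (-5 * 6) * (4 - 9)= 155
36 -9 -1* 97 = -70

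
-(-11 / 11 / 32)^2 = -1 / 1024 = -0.00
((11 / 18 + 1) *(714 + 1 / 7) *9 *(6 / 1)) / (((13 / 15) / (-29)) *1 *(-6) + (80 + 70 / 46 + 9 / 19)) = 27558262245 / 36449014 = 756.08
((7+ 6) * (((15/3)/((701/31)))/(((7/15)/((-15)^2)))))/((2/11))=74806875/9814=7622.47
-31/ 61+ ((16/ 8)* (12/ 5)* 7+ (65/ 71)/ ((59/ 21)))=42695902/ 1277645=33.42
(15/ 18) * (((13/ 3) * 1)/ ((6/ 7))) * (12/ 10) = 91/ 18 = 5.06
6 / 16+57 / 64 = 81 / 64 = 1.27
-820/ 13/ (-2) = 31.54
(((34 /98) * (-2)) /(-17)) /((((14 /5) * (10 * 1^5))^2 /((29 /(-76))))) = -29 /1459808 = -0.00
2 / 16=1 / 8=0.12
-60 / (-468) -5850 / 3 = -1949.87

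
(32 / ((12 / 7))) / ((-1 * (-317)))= 56 / 951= 0.06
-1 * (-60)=60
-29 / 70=-0.41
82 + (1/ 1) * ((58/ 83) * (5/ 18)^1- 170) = -65591/ 747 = -87.81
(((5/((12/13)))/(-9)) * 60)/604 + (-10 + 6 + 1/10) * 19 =-2015663/27180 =-74.16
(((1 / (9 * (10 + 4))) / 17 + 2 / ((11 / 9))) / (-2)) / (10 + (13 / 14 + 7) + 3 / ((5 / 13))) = -192835 / 6062166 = -0.03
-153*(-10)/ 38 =765/ 19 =40.26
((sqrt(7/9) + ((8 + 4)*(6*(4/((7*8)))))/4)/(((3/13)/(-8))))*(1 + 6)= -312 -728*sqrt(7)/9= -526.01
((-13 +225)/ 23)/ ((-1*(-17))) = 212/ 391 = 0.54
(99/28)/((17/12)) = 297/119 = 2.50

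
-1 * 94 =-94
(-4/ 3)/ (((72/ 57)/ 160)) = -1520/ 9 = -168.89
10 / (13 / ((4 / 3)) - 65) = -0.18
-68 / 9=-7.56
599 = 599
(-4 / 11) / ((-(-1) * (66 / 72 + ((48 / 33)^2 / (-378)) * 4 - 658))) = 33264 / 60109403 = 0.00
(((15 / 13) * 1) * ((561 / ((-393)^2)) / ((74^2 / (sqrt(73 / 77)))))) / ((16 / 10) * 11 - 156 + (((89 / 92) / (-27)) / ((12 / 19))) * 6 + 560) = 527850 * sqrt(5621) / 22371178164735491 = 0.00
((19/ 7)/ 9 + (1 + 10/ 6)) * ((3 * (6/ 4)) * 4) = 374/ 7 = 53.43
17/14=1.21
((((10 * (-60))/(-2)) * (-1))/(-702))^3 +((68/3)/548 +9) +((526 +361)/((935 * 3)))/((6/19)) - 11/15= 3851829291019/410317234470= 9.39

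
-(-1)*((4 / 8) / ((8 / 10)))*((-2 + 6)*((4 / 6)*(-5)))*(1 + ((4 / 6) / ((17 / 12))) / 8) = -8.82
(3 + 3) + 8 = 14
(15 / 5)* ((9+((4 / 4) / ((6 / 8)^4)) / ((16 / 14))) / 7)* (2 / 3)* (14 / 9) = 3812 / 729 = 5.23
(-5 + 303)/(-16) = -149/8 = -18.62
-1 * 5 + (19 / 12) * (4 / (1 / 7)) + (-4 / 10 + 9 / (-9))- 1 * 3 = 524 / 15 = 34.93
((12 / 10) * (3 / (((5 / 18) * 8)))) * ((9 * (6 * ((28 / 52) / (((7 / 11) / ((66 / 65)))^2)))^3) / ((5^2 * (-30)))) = -1921408721225838675072 / 177604652584912109375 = -10.82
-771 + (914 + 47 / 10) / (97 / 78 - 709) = -213173568 / 276025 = -772.30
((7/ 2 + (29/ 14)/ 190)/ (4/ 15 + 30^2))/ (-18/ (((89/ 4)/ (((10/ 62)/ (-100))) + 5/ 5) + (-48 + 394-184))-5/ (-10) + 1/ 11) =21881277/ 3322883704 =0.01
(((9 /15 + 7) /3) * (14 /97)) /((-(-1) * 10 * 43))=266 /312825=0.00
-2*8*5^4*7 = -70000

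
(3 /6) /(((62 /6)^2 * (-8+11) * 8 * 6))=1 /30752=0.00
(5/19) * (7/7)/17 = 5/323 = 0.02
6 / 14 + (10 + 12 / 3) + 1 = 108 / 7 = 15.43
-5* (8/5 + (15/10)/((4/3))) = -109/8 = -13.62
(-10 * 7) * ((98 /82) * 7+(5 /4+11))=-118335 /82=-1443.11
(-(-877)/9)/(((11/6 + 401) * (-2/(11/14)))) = -9647/101514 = -0.10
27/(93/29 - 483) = -87/1546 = -0.06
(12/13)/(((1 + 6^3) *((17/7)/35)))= 420/6851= 0.06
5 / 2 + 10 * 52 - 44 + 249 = 1455 / 2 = 727.50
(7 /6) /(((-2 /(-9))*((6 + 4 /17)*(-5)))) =-357 /2120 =-0.17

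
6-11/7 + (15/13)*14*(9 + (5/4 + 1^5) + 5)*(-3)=-10963/14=-783.07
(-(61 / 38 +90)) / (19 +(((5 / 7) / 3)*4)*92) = -73101 / 85082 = -0.86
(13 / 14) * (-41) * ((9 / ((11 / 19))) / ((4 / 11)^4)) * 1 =-121311333 / 3584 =-33848.03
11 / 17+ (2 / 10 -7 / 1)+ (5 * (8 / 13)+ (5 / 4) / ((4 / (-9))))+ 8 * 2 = 178771 / 17680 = 10.11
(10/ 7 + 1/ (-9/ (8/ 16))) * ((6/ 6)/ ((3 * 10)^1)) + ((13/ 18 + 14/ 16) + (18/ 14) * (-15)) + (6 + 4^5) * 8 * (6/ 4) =93308221/ 7560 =12342.36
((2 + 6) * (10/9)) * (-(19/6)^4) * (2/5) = -260642/729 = -357.53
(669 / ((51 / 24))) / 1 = 5352 / 17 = 314.82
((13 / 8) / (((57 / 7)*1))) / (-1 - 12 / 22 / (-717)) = -0.20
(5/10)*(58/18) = 29/18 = 1.61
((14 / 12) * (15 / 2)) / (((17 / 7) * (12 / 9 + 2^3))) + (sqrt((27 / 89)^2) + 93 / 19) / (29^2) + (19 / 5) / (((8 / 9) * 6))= 1068309057 / 967049080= 1.10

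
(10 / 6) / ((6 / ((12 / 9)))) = 10 / 27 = 0.37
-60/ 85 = -12/ 17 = -0.71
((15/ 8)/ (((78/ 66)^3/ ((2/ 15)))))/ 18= 1331/ 158184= 0.01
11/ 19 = 0.58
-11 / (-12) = 11 / 12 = 0.92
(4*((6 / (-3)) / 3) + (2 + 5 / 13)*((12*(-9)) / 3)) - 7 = -3725 / 39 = -95.51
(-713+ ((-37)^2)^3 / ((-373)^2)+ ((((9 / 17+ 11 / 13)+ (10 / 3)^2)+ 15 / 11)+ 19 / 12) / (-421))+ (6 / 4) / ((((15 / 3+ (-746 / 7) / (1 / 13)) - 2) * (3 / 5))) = 879417905865369795631 / 49605286251966588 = 17728.31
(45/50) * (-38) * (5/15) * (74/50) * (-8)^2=-134976/125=-1079.81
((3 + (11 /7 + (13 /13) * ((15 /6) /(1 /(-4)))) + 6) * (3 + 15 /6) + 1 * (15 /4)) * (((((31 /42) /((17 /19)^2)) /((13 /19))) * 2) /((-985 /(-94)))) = 1928757659 /1087989630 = 1.77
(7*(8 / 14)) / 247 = 4 / 247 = 0.02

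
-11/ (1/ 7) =-77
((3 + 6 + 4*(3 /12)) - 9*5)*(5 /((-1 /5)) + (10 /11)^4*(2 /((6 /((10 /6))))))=113547875 /131769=861.72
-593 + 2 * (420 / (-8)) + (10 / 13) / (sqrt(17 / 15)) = -697.28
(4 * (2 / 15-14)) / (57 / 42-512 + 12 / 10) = 11648 / 106983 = 0.11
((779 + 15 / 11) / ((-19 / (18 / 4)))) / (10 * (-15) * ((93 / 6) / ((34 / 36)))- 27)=72964 / 982509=0.07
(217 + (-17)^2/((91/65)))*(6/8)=2223/7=317.57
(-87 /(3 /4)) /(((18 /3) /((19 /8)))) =-551 /12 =-45.92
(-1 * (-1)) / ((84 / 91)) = 13 / 12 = 1.08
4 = 4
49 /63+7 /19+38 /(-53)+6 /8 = 42749 /36252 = 1.18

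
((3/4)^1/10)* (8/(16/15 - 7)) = -9/89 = -0.10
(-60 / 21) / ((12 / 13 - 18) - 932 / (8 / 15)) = 520 / 321153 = 0.00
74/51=1.45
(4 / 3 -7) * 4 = -68 / 3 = -22.67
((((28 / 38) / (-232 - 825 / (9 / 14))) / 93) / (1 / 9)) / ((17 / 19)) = -0.00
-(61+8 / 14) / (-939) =431 / 6573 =0.07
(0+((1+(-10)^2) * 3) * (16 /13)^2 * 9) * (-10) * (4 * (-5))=139622400 /169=826168.05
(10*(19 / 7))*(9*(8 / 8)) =1710 / 7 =244.29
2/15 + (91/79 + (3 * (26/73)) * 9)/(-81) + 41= 95761948/2335635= 41.00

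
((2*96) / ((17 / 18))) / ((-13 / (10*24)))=-829440 / 221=-3753.12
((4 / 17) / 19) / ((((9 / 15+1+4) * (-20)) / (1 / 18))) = -0.00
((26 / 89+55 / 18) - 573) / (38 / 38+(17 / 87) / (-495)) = -4366709655 / 7662544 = -569.88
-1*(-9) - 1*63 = -54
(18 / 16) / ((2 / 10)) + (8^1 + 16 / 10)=609 / 40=15.22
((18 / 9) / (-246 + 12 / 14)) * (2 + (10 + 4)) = -56 / 429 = -0.13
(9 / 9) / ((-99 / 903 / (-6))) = 602 / 11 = 54.73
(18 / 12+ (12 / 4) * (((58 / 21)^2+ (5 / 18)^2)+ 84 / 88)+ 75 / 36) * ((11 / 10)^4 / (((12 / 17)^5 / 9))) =2222.78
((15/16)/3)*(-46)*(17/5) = -391/8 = -48.88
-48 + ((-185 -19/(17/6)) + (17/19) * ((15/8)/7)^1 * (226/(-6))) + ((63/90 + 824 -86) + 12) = 45397883/90440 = 501.97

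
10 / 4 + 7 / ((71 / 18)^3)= 1871203 / 715822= 2.61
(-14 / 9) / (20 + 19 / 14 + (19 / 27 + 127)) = -588 / 56345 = -0.01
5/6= 0.83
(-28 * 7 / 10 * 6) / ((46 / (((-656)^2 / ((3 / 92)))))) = -168691712 / 5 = -33738342.40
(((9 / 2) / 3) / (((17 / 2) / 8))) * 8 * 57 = 643.76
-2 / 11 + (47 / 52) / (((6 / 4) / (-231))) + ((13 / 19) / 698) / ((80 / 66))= -10572670293 / 75858640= -139.37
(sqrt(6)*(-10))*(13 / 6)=-65*sqrt(6) / 3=-53.07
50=50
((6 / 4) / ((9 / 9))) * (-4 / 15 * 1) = -2 / 5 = -0.40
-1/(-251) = 1/251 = 0.00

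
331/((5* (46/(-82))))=-13571/115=-118.01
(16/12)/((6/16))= 32/9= 3.56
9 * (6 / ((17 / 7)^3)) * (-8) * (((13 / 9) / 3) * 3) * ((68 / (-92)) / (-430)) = -107016 / 1429105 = -0.07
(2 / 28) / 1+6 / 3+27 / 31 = 1277 / 434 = 2.94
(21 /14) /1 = 1.50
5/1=5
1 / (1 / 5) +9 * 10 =95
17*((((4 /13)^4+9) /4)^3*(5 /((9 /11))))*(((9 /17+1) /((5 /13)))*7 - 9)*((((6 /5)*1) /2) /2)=60001027760568064775 /8946464687032704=6706.67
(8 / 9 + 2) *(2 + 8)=260 / 9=28.89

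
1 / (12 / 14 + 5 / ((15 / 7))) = 21 / 67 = 0.31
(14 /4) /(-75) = -7 /150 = -0.05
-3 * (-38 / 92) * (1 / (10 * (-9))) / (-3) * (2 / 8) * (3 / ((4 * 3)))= 19 / 66240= 0.00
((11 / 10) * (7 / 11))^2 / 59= 49 / 5900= 0.01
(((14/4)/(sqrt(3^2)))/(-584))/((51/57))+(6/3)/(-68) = -1885/59568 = -0.03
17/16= 1.06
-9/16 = -0.56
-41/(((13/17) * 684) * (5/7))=-4879/44460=-0.11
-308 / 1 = -308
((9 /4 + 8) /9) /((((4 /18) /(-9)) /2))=-369 /4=-92.25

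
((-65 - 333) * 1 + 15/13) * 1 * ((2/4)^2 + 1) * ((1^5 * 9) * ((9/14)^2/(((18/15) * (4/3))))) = -13431825/11648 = -1153.14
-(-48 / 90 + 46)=-682 / 15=-45.47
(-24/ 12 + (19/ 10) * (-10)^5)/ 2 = -95001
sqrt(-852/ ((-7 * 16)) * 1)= sqrt(1491)/ 14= 2.76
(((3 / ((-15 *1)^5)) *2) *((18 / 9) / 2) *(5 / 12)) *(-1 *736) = 368 / 151875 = 0.00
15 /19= 0.79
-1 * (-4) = 4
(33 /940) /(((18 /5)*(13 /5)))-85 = -85.00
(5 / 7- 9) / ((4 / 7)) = -29 / 2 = -14.50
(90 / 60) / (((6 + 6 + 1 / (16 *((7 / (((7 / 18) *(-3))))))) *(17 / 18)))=2592 / 19567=0.13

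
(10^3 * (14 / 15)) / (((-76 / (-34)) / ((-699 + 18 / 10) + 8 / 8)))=-16569560 / 57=-290694.04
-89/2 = -44.50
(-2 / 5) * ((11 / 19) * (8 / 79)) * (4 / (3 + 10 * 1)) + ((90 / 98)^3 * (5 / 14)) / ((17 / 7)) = 41637006661 / 390266439290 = 0.11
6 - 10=-4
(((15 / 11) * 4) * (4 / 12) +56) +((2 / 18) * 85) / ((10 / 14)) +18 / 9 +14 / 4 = 15155 / 198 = 76.54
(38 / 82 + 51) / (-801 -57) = -1055 / 17589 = -0.06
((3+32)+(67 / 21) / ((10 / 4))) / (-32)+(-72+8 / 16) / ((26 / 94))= -872369 / 3360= -259.63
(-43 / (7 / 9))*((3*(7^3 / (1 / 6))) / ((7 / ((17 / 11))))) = -828954 / 11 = -75359.45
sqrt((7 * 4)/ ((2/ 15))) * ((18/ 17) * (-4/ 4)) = -15.34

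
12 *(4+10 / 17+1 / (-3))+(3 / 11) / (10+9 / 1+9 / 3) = 210107 / 4114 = 51.07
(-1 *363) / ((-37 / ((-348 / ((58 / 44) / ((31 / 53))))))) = -2970792 / 1961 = -1514.94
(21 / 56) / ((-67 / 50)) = -75 / 268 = -0.28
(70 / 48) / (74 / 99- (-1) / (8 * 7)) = 8085 / 4243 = 1.91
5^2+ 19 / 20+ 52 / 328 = 21409 / 820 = 26.11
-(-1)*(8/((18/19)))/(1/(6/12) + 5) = 76/63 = 1.21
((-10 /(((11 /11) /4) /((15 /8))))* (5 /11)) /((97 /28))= -10500 /1067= -9.84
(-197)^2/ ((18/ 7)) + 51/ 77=20918969/ 1386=15093.05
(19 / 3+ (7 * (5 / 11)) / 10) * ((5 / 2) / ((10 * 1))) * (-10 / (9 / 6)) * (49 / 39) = -107555 / 7722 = -13.93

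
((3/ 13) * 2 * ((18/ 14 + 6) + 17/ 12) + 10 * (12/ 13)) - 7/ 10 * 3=11.15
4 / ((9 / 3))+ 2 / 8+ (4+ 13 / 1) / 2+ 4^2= 313 / 12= 26.08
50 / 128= 25 / 64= 0.39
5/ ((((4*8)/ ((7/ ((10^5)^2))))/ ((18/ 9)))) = 7/ 32000000000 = 0.00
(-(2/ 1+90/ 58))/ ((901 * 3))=-103/ 78387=-0.00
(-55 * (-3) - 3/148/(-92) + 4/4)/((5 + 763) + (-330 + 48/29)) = 0.38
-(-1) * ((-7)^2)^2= 2401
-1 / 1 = -1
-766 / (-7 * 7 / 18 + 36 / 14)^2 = -12161016 / 361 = -33687.02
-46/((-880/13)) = 0.68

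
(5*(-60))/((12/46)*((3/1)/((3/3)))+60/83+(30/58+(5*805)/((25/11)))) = -4152075/24539078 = -0.17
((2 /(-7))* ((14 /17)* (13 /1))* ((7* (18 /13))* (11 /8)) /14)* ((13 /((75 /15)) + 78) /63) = -4433 /1190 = -3.73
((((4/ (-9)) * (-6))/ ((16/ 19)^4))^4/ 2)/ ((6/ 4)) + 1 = 264.57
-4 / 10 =-2 / 5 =-0.40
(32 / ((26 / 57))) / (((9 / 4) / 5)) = 6080 / 39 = 155.90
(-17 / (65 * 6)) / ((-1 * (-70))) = -17 / 27300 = -0.00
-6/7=-0.86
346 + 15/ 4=1399/ 4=349.75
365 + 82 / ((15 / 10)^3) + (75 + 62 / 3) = 484.96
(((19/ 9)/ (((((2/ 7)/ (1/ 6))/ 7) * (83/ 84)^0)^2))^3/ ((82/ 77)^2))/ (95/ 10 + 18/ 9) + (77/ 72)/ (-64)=562880966187074227/ 168321870913536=3344.08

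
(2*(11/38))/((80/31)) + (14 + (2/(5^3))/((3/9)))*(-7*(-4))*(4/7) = 8549709/38000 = 224.99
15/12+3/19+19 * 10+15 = 15687/76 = 206.41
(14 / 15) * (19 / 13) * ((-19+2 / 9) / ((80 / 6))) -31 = -29629 / 900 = -32.92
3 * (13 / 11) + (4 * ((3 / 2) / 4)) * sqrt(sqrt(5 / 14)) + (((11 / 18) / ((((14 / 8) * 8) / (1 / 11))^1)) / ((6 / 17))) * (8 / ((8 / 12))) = 3 * 14^(3 / 4) * 5^(1 / 4) / 28 + 5101 / 1386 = 4.84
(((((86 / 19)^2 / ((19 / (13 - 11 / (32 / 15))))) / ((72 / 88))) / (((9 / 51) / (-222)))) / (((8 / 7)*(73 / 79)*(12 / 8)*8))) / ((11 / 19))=-1772.49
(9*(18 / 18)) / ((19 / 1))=9 / 19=0.47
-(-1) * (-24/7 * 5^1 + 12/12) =-113/7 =-16.14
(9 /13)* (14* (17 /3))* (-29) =-20706 /13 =-1592.77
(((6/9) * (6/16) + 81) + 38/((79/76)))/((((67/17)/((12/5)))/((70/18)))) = 1476671/5293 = 278.99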